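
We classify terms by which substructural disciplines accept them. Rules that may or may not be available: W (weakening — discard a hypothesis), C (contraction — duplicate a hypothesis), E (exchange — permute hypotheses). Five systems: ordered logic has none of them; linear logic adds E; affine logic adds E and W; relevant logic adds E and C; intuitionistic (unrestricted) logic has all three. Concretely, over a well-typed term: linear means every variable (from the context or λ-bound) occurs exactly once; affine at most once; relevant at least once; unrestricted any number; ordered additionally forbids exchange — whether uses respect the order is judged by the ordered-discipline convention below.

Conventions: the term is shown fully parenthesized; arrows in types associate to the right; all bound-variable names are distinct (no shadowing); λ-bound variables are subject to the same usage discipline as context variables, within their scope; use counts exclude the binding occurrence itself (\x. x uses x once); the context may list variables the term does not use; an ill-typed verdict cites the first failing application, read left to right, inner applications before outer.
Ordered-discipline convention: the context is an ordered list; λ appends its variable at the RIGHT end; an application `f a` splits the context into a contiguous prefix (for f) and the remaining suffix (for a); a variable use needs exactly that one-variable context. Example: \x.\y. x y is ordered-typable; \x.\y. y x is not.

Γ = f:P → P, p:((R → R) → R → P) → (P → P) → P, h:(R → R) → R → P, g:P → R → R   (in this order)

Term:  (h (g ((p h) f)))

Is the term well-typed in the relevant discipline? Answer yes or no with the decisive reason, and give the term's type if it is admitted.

yes — at least one use each (f, p, h, g); term : R → P
counts: f: 1×; p: 1×; h: 2×; g: 1×
uses in reading order: h, g, p, h, f
typing: the term checks, with type R → P
per-discipline verdicts: ordered ✗ · linear ✗ · affine ✗ · relevant ✓ · unrestricted ✓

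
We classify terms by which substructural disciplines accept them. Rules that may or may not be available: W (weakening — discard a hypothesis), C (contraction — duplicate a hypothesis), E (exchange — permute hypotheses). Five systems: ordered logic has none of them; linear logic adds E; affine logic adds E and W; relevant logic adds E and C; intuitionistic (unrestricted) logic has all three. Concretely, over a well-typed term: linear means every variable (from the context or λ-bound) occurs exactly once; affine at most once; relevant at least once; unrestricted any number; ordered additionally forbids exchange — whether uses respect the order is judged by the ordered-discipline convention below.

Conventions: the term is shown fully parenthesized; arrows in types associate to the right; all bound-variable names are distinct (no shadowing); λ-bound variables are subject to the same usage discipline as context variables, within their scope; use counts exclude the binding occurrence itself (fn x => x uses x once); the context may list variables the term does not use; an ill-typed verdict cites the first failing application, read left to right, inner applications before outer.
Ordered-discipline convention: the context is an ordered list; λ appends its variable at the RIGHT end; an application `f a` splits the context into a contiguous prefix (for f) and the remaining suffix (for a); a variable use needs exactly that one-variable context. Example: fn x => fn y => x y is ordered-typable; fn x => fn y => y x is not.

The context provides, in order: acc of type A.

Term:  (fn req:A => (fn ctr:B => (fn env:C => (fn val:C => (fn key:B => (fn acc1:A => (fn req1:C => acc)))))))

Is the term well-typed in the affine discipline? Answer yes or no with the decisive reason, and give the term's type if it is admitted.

yes — acc, req, ctr, env, val, key, acc1, req1: no repeats, contraction unneeded; term : A → B → C → C → B → A → C → A
variable uses: acc=1, req [bound]=0, ctr [bound]=0, env [bound]=0, val [bound]=0, key [bound]=0, acc1 [bound]=0, req1 [bound]=0
uses in reading order: acc
typing: well-typed — term : A → B → C → C → B → A → C → A
across the five disciplines: ordered ✗ · linear ✗ · affine ✓ · relevant ✗ · unrestricted ✓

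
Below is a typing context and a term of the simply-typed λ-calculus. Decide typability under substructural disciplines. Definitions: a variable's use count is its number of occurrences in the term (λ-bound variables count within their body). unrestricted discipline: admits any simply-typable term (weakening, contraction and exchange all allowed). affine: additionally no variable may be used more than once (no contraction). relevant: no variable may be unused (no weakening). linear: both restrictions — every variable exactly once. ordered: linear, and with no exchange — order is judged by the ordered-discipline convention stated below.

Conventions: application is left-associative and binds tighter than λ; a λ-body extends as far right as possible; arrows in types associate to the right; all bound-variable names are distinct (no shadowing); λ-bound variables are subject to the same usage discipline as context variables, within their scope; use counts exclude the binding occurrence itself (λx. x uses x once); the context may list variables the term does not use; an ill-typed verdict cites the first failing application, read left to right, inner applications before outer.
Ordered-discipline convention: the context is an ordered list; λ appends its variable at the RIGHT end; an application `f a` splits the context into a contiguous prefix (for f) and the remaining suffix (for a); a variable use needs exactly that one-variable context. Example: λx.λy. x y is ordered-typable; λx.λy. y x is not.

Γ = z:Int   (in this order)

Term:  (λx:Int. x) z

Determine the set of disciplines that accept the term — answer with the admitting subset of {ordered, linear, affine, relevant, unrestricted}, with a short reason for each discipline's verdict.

admitted in: ordered, linear, affine, relevant, unrestricted
usage: z ×1, x (bound) ×1
uses in reading order: x, z
typing: well-typed at Int
ordered: ✓ — single-use (z, x), ordered derivation ok
linear: ✓ — single use per variable (z, x)
affine: ✓ — no duplicate uses among z, x
relevant: ✓ — z, x: all used, weakening unneeded
unrestricted: ✓ — simply typable at Int; W, C, E all held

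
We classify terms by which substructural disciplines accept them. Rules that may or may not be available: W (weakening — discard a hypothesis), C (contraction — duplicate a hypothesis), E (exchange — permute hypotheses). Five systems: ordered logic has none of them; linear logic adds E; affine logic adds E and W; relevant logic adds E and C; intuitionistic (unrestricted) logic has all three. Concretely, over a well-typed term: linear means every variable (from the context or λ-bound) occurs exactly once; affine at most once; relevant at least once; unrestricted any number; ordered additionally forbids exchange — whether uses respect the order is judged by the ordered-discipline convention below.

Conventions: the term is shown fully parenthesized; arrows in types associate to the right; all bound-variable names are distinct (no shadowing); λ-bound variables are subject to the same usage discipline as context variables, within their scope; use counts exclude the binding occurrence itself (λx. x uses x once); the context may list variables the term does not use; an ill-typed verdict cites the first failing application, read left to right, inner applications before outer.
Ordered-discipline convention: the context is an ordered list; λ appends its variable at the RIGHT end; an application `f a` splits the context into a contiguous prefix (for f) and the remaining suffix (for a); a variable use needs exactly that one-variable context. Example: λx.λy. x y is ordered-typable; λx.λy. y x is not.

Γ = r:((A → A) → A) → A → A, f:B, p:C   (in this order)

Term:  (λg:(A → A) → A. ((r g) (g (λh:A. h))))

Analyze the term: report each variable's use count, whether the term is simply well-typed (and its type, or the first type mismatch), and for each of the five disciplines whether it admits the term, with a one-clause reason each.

usage: r ×1, f ×0, p ×0, g (λ-bound) ×2, h (λ-bound) ×1
use order (left to right): r, g, g, h
typing: well-typed — term : ((A → A) → A) → A
ordered: ✗ — repeated use of g ×2; f, p never used (weakening)
linear: ✗ — repeated use of g ×2; f, p never used (weakening)
affine: ✗ — repeated use of g ×2
relevant: ✗ — f, p never used (weakening)
unrestricted: ✓ — typability at ((A → A) → A) → A is all that's needed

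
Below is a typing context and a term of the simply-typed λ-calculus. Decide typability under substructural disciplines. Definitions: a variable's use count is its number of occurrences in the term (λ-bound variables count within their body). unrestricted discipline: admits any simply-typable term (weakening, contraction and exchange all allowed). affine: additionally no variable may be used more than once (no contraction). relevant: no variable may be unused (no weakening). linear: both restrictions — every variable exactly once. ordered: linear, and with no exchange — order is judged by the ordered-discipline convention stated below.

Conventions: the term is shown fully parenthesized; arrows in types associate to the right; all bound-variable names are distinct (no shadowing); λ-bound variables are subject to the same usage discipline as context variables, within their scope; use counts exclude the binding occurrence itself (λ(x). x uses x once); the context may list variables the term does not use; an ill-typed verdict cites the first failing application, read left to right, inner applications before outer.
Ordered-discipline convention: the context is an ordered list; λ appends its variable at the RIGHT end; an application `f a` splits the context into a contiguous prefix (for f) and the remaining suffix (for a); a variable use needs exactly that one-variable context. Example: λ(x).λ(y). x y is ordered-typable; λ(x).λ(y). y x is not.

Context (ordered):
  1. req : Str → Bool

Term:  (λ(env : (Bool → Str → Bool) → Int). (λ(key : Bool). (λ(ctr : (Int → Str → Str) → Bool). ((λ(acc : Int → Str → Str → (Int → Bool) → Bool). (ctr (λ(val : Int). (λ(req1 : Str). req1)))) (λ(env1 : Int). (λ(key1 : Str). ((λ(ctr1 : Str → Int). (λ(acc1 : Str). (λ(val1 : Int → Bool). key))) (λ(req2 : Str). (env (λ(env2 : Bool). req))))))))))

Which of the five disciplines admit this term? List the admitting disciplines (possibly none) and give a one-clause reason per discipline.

admitted in: affine, unrestricted
usage: req ×1; env (bound) ×1; key (bound) ×1; ctr (bound) ×1; acc (bound) ×0; val (bound) ×0; req1 (bound) ×1; env1 (bound) ×0; key1 (bound) ×0; ctr1 (bound) ×0; acc1 (bound) ×0; val1 (bound) ×0; req2 (bound) ×0; env2 (bound) ×0
order of uses: ctr, req1, key, env, req
typing: well-typed — term : ((Bool → Str → Bool) → Int) → Bool → ((Int → Str → Str) → Bool) → Bool
ordered: ✗, unused: acc, val, env1, key1, ctr1, acc1, val1, req2, env2 — weakening required
linear: ✗, unused: acc, val, env1, key1, ctr1, acc1, val1, req2, env2 — weakening required
affine: ✓, req, env, key, ctr, acc, val, req1, env1, key1, ctr1, acc1, val1, req2, env2: no repeats, contraction unneeded
relevant: ✗, unused: acc, val, env1, key1, ctr1, acc1, val1, req2, env2 — weakening required
unrestricted: ✓, typability at ((Bool → Str → Bool) → Int) → Bool → ((Int → Str → Str) → Bool) → Bool is all that's needed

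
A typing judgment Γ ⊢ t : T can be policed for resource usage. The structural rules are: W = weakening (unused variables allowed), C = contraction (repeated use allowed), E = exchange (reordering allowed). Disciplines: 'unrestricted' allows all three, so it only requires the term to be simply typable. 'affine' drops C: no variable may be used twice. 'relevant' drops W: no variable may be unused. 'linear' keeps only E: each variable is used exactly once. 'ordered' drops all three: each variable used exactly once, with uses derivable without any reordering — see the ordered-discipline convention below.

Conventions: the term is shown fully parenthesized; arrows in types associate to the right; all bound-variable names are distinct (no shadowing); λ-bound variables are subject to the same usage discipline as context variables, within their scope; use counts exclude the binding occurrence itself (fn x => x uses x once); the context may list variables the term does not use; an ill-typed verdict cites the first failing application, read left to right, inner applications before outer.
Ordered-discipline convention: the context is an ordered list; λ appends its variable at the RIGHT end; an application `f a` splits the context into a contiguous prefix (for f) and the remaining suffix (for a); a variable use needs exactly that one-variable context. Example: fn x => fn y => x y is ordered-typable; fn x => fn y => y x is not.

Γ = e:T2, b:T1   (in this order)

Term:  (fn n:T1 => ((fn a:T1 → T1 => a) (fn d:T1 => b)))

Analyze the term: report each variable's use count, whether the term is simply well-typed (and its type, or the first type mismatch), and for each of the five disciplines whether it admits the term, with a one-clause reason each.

use counts: e: 0×; b: 1×; n (bound): 0×; a (bound): 1×; d (bound): 0×
left-to-right use order: a, b
typing: well-typed — term : T1 → T1 → T1
ordered ✗ (unused: e, n, d — weakening required)
linear ✗ (unused: e, n, d — weakening required)
affine ✓ (e, b, n, a, d: no repeats, contraction unneeded)
relevant ✗ (unused: e, n, d — weakening required)
unrestricted ✓ (typability at T1 → T1 → T1 is all that's needed)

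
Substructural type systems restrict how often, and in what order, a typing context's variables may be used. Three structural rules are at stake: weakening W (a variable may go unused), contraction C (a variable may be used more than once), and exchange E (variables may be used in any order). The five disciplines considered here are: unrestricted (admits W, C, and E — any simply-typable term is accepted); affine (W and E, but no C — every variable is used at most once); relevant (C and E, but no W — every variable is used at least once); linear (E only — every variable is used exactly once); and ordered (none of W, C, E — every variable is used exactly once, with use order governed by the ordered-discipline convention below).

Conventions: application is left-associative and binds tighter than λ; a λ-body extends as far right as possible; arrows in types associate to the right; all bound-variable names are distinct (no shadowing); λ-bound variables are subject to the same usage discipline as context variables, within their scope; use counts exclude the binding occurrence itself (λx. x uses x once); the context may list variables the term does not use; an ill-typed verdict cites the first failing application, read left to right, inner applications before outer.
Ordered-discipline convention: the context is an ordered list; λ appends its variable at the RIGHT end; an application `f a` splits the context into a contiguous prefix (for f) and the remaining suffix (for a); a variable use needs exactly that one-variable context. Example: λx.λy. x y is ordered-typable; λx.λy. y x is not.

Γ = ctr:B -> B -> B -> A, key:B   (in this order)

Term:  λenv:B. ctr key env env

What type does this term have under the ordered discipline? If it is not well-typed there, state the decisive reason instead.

not well-typed under ordered — needs contraction — env ×2
use counts: ctr: 1×; key: 1×; env [bound]: 2×
uses in reading order: ctr, key, env, env
typing: ✓ — B -> A
per-discipline verdicts: ordered ✗ | linear ✗ | affine ✗ | relevant ✓ | unrestricted ✓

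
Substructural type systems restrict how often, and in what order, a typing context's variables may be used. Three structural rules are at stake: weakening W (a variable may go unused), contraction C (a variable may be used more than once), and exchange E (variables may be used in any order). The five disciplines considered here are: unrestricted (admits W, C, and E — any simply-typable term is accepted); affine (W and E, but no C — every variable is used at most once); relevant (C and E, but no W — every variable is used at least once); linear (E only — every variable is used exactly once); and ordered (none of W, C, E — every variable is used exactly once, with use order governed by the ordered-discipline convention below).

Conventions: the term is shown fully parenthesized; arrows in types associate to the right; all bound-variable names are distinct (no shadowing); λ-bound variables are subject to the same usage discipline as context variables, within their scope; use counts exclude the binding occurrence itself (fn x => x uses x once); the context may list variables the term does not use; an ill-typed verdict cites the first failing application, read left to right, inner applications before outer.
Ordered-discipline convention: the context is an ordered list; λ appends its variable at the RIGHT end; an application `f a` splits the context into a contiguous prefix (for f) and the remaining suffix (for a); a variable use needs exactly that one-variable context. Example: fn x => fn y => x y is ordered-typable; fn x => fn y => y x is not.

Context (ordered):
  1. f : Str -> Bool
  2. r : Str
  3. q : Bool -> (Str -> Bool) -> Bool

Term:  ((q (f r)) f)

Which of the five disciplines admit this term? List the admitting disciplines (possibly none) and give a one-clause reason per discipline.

accepted by: relevant, unrestricted
variable uses: f=2, r=1, q=1
left-to-right use order: q, f, r, f
typing: the term checks, with type Bool
ordered ✗ (repeated use of f ×2)
linear ✗ (repeated use of f ×2)
affine ✗ (repeated use of f ×2)
relevant ✓ (f, r, q: all used, weakening unneeded)
unrestricted ✓ (typability at Bool is all that's needed)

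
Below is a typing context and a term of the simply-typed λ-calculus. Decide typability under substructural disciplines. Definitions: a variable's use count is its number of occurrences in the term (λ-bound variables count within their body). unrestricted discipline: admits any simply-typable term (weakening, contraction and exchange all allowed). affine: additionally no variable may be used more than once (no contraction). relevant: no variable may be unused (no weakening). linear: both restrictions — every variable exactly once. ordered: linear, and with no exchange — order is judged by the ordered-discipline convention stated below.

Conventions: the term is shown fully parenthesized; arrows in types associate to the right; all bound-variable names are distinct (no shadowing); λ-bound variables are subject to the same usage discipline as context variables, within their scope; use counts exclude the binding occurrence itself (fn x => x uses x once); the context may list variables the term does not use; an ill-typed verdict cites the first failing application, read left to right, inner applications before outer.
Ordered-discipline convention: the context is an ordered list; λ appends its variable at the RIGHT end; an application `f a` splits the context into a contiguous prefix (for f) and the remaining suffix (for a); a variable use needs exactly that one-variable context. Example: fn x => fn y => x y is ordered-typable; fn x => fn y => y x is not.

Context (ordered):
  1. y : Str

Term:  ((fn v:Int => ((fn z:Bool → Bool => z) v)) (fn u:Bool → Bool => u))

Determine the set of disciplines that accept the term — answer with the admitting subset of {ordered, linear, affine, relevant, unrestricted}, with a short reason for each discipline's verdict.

admitting disciplines: none
usage: y=0, v [bound]=1, z [bound]=1, u [bound]=1
left-to-right use order: z, v, u
typing: ill-typed: a function awaiting Bool → Bool gets Int
ordered: ✗ — not simply typable
linear: ✗ — fails simple typing
affine: ✗ — a type mismatch blocks all five
relevant: ✗ — the type mismatch rejects it
unrestricted: ✗ — not simply typable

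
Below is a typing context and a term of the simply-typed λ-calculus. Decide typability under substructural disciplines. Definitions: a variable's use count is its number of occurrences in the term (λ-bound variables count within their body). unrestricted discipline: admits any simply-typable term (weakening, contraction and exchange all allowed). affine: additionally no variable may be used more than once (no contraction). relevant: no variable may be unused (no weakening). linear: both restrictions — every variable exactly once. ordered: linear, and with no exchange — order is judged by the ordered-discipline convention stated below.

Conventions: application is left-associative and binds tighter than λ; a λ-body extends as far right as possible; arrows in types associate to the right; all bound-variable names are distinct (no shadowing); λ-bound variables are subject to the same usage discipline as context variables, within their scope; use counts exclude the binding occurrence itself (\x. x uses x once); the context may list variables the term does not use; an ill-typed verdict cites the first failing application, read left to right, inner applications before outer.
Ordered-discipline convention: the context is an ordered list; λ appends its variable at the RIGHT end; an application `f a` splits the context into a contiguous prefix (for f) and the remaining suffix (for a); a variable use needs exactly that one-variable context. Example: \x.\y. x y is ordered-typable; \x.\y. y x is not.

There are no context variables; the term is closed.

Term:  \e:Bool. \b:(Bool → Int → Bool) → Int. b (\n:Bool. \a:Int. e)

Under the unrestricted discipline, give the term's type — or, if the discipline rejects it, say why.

term : Bool → ((Bool → Int → Bool) → Int) → Int
use counts: e (bound)=1, b (bound)=1, n (bound)=0, a (bound)=0
uses in reading order: b, e
typing: well-typed at Bool → ((Bool → Int → Bool) → Int) → Int
summary: ordered ✗; linear ✗; affine ✓; relevant ✗; unrestricted ✓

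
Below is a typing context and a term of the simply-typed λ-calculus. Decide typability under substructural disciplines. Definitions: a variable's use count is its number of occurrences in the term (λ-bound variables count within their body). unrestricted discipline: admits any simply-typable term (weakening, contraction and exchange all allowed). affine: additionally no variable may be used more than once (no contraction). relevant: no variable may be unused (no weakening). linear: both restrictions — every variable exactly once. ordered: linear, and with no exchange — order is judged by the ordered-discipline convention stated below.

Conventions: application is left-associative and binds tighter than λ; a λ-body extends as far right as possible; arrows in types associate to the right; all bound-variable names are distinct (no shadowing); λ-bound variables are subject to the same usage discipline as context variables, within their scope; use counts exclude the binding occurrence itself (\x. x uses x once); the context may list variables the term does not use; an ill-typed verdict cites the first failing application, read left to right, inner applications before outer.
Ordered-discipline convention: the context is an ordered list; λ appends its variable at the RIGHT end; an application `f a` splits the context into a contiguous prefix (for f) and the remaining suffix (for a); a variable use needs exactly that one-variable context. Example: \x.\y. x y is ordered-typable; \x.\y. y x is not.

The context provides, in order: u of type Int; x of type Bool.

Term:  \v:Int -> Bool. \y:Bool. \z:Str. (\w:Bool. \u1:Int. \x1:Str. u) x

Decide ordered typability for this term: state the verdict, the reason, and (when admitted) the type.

no — v, y, z, w, u1, x1 never used (weakening)
usage: u: 1; x: 1; v [bound]: 0; y [bound]: 0; z [bound]: 0; w [bound]: 0; u1 [bound]: 0; x1 [bound]: 0
order of uses: u, x
typing: well-typed at (Int -> Bool) -> Bool -> Str -> Int -> Str -> Int
per-discipline verdicts: ordered ✗ | linear ✗ | affine ✓ | relevant ✗ | unrestricted ✓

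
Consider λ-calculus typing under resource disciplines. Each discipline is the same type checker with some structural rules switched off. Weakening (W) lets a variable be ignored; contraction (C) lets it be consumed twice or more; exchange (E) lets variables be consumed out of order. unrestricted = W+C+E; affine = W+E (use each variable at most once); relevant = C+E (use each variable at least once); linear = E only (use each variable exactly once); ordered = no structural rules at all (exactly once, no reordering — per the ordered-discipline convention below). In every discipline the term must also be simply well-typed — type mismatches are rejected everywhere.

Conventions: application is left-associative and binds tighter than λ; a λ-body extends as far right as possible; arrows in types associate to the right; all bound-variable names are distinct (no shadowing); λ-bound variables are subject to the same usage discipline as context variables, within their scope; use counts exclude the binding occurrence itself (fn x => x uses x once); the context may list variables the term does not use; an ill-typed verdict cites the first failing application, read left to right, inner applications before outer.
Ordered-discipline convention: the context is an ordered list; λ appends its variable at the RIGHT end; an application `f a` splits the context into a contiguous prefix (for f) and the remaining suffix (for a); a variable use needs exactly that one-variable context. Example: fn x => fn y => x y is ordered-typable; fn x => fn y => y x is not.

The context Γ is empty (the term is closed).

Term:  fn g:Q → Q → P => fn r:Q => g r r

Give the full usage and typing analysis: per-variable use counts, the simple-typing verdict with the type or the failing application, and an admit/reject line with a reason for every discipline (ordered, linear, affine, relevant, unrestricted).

usage: g (bound) ×1; r (bound) ×2
left-to-right use order: g, r, r
typing: well-typed — term : (Q → Q → P) → Q → P
ordered: ✗ — r ×2 used more than once (contraction)
linear: ✗ — r ×2 used more than once (contraction)
affine: ✗ — r ×2 used more than once (contraction)
relevant: ✓ — none of g, r goes unused
unrestricted: ✓ — typability at (Q → Q → P) → Q → P is all that's needed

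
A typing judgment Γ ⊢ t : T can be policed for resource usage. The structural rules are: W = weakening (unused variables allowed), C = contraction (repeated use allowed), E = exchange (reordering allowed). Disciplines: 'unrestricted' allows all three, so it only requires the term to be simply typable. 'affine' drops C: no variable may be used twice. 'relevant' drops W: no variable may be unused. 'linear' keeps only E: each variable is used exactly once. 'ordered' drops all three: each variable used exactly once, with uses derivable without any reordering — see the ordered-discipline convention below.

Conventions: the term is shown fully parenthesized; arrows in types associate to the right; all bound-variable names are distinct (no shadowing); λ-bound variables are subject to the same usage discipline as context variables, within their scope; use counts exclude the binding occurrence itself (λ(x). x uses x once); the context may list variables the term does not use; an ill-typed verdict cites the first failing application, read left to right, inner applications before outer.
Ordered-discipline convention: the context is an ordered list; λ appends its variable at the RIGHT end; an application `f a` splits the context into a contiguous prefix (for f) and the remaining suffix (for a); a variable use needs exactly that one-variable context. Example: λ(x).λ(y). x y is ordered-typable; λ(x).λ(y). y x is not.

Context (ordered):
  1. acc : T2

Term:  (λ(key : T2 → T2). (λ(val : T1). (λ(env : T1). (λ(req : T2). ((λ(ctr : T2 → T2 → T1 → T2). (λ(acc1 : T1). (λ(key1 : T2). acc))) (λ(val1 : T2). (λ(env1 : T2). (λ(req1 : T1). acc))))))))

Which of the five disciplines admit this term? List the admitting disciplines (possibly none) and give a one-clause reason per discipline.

admitted in: unrestricted
variable uses: acc: 2; key (bound): 0; val (bound): 0; env (bound): 0; req (bound): 0; ctr (bound): 0; acc1 (bound): 0; key1 (bound): 0; val1 (bound): 0; env1 (bound): 0; req1 (bound): 0
left-to-right use order: acc, acc
typing: well-typed — term : (T2 → T2) → T1 → T1 → T2 → T1 → T2 → T2
ordered: ✗, acc ×2 used more than once (contraction); key, val, env, req, ctr, acc1, key1, val1, env1, req1 never used (weakening)
linear: ✗, acc ×2 used more than once (contraction); key, val, env, req, ctr, acc1, key1, val1, env1, req1 never used (weakening)
affine: ✗, acc ×2 used more than once (contraction)
relevant: ✗, key, val, env, req, ctr, acc1, key1, val1, env1, req1 never used (weakening)
unrestricted: ✓, well-typed at (T2 → T2) → T1 → T1 → T2 → T1 → T2 → T2; no restrictions here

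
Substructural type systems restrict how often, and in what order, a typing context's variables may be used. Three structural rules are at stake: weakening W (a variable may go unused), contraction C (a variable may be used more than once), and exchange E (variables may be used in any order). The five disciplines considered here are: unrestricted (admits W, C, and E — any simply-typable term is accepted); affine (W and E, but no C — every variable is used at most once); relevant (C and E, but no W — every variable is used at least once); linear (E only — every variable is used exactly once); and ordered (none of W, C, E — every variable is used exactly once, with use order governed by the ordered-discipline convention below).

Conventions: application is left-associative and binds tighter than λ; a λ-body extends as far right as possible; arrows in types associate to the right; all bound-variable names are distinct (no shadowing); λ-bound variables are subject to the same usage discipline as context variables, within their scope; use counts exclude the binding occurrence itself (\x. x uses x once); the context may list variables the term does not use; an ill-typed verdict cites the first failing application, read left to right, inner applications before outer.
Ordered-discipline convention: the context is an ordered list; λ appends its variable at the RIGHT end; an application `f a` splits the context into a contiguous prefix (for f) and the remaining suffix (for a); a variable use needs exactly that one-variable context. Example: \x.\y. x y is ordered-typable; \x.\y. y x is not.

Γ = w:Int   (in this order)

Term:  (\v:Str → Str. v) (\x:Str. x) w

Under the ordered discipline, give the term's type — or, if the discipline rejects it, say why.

not well-typed under ordered — fails simple typing
usage: w: 1×, v (bound): 1×, x (bound): 1×
order of uses: v, x, w
typing: ill-typed: an argument Int mismatches the expected Str
summary: ordered ✗ · linear ✗ · affine ✗ · relevant ✗ · unrestricted ✗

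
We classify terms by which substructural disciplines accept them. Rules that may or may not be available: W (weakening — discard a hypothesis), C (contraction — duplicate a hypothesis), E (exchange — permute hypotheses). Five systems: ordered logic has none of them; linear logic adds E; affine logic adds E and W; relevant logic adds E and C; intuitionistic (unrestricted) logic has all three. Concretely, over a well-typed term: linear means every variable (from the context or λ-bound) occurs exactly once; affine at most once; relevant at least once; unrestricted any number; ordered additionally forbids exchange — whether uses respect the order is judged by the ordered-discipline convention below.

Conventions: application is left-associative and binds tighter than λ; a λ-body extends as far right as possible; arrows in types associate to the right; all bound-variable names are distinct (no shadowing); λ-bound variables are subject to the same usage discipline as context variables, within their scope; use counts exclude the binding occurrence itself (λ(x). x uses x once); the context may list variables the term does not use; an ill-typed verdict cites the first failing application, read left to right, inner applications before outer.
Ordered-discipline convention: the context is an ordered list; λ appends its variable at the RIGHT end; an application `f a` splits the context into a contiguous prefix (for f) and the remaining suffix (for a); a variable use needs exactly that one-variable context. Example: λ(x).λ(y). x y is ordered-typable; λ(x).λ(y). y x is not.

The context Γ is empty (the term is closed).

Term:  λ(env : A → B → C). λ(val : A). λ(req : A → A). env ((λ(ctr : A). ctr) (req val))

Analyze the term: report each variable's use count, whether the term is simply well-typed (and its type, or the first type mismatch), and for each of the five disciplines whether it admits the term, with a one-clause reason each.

use counts: env [bound]=1, val [bound]=1, req [bound]=1, ctr [bound]=1
order of uses: env, ctr, req, val
typing: ✓ — (A → B → C) → A → (A → A) → B → C
ordered: ✗ — no contiguous prefix/suffix split fits env, ctr, req, val
linear: ✓ — env, val, req, ctr: one use apiece
affine: ✓ — at most one use each (env, val, req, ctr)
relevant: ✓ — every one of env, val, req, ctr appears
unrestricted: ✓ — typability at (A → B → C) → A → (A → A) → B → C is all that's needed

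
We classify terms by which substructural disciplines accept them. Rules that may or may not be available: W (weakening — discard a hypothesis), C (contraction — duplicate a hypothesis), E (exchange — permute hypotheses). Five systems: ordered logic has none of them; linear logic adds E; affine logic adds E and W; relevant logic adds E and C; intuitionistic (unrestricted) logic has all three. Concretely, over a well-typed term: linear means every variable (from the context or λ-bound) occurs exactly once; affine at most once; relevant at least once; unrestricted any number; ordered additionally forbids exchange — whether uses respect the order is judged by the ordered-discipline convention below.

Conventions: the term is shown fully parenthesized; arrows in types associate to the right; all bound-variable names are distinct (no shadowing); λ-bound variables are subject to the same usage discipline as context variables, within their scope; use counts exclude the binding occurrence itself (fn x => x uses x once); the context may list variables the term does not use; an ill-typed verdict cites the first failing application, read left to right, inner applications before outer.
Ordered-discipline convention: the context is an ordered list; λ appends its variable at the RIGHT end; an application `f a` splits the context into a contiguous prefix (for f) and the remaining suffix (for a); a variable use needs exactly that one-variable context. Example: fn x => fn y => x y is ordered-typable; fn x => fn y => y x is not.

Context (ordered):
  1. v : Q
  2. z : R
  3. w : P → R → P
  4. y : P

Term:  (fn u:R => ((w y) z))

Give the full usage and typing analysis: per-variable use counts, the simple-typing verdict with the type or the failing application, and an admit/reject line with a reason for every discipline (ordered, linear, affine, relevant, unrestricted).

usage: v ×0; z ×1; w ×1; y ×1; u (bound) ×0
use order (left to right): w, y, z
typing: the term checks, with type R → P
ordered: ✗ — v, u left unused
linear: ✗ — v, u left unused
affine: ✓ — v, z, w, y, u: no repeats, contraction unneeded
relevant: ✗ — v, u left unused
unrestricted: ✓ — type-checks (R → P) and nothing is barred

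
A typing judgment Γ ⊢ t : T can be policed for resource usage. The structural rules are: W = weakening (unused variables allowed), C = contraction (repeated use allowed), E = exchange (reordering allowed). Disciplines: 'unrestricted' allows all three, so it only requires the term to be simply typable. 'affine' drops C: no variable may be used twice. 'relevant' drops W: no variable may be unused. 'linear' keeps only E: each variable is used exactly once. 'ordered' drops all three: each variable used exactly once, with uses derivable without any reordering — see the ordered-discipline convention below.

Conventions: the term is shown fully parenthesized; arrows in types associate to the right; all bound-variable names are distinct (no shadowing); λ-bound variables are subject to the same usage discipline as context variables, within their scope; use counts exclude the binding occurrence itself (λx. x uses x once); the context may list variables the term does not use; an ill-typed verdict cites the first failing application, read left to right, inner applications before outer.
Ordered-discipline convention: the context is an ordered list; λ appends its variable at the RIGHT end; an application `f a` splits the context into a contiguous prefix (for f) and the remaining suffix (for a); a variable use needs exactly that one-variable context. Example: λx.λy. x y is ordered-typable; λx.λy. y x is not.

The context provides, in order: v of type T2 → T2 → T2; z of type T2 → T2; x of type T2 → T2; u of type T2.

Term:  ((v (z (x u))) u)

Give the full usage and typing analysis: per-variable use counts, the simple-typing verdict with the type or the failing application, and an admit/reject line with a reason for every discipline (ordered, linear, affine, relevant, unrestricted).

use counts: v: 1×; z: 1×; x: 1×; u: 2×
order of uses: v, z, x, u, u
typing: ✓ — T2
ordered: ✗ — repeated use of u ×2
linear: ✗ — repeated use of u ×2
affine: ✗ — repeated use of u ×2
relevant: ✓ — v, z, x, u: all used, weakening unneeded
unrestricted: ✓ — typability at T2 is all that's needed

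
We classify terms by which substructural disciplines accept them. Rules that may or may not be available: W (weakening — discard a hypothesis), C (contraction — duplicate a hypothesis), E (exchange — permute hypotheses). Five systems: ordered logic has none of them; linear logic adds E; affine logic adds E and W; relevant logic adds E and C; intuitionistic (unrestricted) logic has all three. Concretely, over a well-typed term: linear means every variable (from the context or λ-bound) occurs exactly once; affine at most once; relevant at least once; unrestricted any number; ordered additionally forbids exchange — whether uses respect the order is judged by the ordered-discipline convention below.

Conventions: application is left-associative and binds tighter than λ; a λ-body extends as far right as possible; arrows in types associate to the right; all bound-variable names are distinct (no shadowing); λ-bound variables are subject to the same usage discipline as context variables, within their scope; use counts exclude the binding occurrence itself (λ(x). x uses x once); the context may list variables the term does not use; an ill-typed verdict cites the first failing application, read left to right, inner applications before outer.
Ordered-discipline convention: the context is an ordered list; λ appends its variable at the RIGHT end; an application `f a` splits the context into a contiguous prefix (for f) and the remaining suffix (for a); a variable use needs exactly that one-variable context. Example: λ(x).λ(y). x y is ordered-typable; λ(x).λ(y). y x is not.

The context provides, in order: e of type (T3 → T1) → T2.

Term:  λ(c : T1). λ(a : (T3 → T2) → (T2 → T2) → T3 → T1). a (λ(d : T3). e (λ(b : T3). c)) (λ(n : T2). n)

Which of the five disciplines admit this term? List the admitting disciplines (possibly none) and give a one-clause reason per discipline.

admitted in: affine, unrestricted
use counts: e=1, c (λ-bound)=1, a (λ-bound)=1, d (λ-bound)=0, b (λ-bound)=0, n (λ-bound)=1
uses in reading order: a, e, c, n
typing: well-typed at T1 → ((T3 → T2) → (T2 → T2) → T3 → T1) → T3 → T1
ordered: ✗, unused: d, b — weakening required
linear: ✗, unused: d, b — weakening required
affine: ✓, e, c, a, d, b, n: no repeats, contraction unneeded
relevant: ✗, unused: d, b — weakening required
unrestricted: ✓, type-checks (T1 → ((T3 → T2) → (T2 → T2) → T3 → T1) → T3 → T1) and nothing is barred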